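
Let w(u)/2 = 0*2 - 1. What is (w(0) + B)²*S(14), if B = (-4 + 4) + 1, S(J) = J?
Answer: 14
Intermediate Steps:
w(u) = -2 (w(u) = 2*(0*2 - 1) = 2*(0 - 1) = 2*(-1) = -2)
B = 1 (B = 0 + 1 = 1)
(w(0) + B)²*S(14) = (-2 + 1)²*14 = (-1)²*14 = 1*14 = 14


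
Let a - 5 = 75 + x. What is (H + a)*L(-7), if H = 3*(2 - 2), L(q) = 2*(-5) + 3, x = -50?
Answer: -210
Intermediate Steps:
L(q) = -7 (L(q) = -10 + 3 = -7)
a = 30 (a = 5 + (75 - 50) = 5 + 25 = 30)
H = 0 (H = 3*0 = 0)
(H + a)*L(-7) = (0 + 30)*(-7) = 30*(-7) = -210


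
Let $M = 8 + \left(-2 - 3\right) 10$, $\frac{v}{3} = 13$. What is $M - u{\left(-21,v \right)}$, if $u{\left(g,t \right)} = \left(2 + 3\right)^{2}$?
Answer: $-67$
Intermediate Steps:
$v = 39$ ($v = 3 \cdot 13 = 39$)
$M = -42$ ($M = 8 - 50 = -42$)
$u{\left(g,t \right)} = 25$ ($u{\left(g,t \right)} = 5^{2} = 25$)
$M - u{\left(-21,v \right)} = -42 - 25 = -67$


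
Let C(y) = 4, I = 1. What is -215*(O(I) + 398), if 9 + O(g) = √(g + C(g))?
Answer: -83635 - 215*√5 ≈ -84116.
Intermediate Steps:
O(g) = -9 + √(4 + g) (O(g) = -9 + √(g + 4) = -9 + √(4 + g))
-215*(O(I) + 398) = -215*((-9 + √(4 + 1)) + 398) = -215*((-9 + √5) + 398) = -215*(389 + √5) = -83635 - 215*√5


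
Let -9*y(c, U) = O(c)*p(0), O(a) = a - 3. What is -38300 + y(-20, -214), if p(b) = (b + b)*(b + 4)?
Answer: -38300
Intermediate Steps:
p(b) = 2*b*(4 + b) (p(b) = (2*b)*(4 + b) = 2*b*(4 + b))
O(a) = -3 + a
y(c, U) = 0 (y(c, U) = -(-3 + c)*2*0*(4 + 0)/9 = -(-3 + c)*2*0*4/9 = -(-3 + c)*0/9 = -⅑*0 = 0)
-38300 + y(-20, -214) = -38300 + 0 = -38300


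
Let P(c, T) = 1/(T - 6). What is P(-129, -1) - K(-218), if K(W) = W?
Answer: 1525/7 ≈ 217.86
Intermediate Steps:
P(c, T) = 1/(-6 + T)
P(-129, -1) - K(-218) = 1/(-6 - 1) - 1*(-218) = 1/(-7) + 218 = -1/7 + 218 = 1525/7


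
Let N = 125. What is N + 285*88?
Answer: 25205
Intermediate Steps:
N + 285*88 = 125 + 285*88 = 125 + 25080 = 25205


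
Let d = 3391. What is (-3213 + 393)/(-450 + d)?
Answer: -2820/2941 ≈ -0.95886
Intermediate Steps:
(-3213 + 393)/(-450 + d) = (-3213 + 393)/(-450 + 3391) = -2820/2941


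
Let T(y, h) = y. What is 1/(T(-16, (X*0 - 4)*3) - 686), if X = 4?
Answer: -1/702 ≈ -0.0014245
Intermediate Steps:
1/(T(-16, (X*0 - 4)*3) - 686) = 1/(-16 - 686) = 1/(-702) = -1/702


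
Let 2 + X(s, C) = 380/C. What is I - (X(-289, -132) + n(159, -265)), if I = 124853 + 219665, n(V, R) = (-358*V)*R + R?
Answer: -486404890/33 ≈ -1.4740e+7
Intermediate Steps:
n(V, R) = R - 358*R*V (n(V, R) = -358*R*V + R = R - 358*R*V)
X(s, C) = -2 + 380/C
I = 344518
I - (X(-289, -132) + n(159, -265)) = 344518 - ((-2 + 380/(-132)) - 265*(1 - 358*159)) = 344518 - ((-2 + 380*(-1/132)) - 265*(1 - 56922)) = 344518 - ((-2 - 95/33) - 265*(-56921)) = 344518 - (-161/33 + 15084065) = 344518 - 1*497773984/33 = 344518 - 497773984/33 = -486404890/33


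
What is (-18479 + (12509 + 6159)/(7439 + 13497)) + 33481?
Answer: 78525135/5234 ≈ 15003.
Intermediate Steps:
(-18479 + (12509 + 6159)/(7439 + 13497)) + 33481 = (-18479 + 18668/20936) + 33481 = (-18479 + 18668*(1/20936)) + 33481 = (-18479 + 4667/5234) + 33481 = -96714419/5234 + 33481 = 78525135/5234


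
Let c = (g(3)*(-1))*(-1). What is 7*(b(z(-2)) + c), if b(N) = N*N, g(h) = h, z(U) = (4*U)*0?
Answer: 21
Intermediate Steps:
z(U) = 0
b(N) = N²
c = 3 (c = (3*(-1))*(-1) = -3*(-1) = 3)
7*(b(z(-2)) + c) = 7*(0² + 3) = 7*(0 + 3) = 7*3 = 21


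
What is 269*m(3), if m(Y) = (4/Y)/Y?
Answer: 1076/9 ≈ 119.56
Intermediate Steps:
m(Y) = 4/Y²
269*m(3) = 269*(4/3²) = 269*(4*(⅑)) = 269*(4/9) = 1076/9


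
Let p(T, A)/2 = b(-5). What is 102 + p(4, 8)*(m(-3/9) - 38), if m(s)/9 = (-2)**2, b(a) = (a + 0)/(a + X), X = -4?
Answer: 898/9 ≈ 99.778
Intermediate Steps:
b(a) = a/(-4 + a) (b(a) = (a + 0)/(a - 4) = a/(-4 + a))
p(T, A) = 10/9 (p(T, A) = 2*(-5/(-4 - 5)) = 2*(-5/(-9)) = 2*(-5*(-1/9)) = 2*(5/9) = 10/9)
m(s) = 36 (m(s) = 9*(-2)**2 = 9*4 = 36)
102 + p(4, 8)*(m(-3/9) - 38) = 102 + 10*(36 - 38)/9 = 102 + (10/9)*(-2) = 102 - 20/9 = 898/9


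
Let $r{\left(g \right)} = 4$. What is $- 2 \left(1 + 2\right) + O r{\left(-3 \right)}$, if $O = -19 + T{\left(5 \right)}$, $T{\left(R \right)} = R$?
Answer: $-62$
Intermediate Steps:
$O = -14$ ($O = -19 + 5 = -14$)
$- 2 \left(1 + 2\right) + O r{\left(-3 \right)} = - 2 \left(1 + 2\right) - 56 = \left(-2\right) 3 - 56 = -6 - 56 = -62$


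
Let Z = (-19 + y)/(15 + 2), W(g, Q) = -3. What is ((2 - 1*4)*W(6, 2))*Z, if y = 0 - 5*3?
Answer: -12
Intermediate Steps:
y = -15 (y = 0 - 15 = -15)
Z = -2 (Z = (-19 - 15)/(15 + 2) = -34/17 = -34*1/17 = -2)
((2 - 1*4)*W(6, 2))*Z = ((2 - 1*4)*(-3))*(-2) = ((2 - 4)*(-3))*(-2) = -2*(-3)*(-2) = 6*(-2) = -12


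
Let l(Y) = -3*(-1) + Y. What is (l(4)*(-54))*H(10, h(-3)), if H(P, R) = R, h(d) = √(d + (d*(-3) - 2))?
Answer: -756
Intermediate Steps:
h(d) = √(-2 - 2*d) (h(d) = √(d + (-3*d - 2)) = √(d + (-2 - 3*d)) = √(-2 - 2*d))
l(Y) = 3 + Y
(l(4)*(-54))*H(10, h(-3)) = ((3 + 4)*(-54))*√(-2 - 2*(-3)) = (7*(-54))*√(-2 + 6) = -378*√4 = -378*2 = -756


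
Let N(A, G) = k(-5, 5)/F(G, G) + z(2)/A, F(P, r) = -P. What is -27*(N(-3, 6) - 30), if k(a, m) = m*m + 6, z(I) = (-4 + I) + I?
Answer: 1899/2 ≈ 949.50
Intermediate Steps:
z(I) = -4 + 2*I
k(a, m) = 6 + m² (k(a, m) = m² + 6 = 6 + m²)
N(A, G) = -31/G (N(A, G) = (6 + 5²)/((-G)) + (-4 + 2*2)/A = (6 + 25)*(-1/G) + (-4 + 4)/A = 31*(-1/G) + 0/A = -31/G + 0 = -31/G)
-27*(N(-3, 6) - 30) = -27*(-31/6 - 30) = -27*(-211/6) = 1899/2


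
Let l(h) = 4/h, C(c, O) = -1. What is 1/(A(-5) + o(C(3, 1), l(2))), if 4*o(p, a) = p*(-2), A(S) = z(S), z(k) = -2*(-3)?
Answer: 2/13 ≈ 0.15385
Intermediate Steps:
z(k) = 6
A(S) = 6
o(p, a) = -p/2 (o(p, a) = (p*(-2))/4 = (-2*p)/4 = -p/2)
1/(A(-5) + o(C(3, 1), l(2))) = 1/(6 - ½*(-1)) = 1/(6 + ½) = 1/(13/2) = 2/13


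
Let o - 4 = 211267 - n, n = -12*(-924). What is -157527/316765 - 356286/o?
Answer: -144393162231/63410967995 ≈ -2.2771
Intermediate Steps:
n = 11088
o = 200183 (o = 4 + (211267 - 1*11088) = 4 + (211267 - 11088) = 4 + 200179 = 200183)
-157527/316765 - 356286/o = -157527/316765 - 356286/200183 = -144393162231/63410967995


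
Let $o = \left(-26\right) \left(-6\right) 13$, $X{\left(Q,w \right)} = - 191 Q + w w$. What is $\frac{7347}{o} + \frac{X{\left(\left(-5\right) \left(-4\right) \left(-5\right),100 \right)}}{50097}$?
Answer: $\frac{47453051}{11288524} \approx 4.2037$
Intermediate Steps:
$X{\left(Q,w \right)} = w^{2} - 191 Q$ ($X{\left(Q,w \right)} = - 191 Q + w^{2} = w^{2} - 191 Q$)
$o = 2028$ ($o = 156 \cdot 13 = 2028$)
$\frac{7347}{o} + \frac{X{\left(\left(-5\right) \left(-4\right) \left(-5\right),100 \right)}}{50097} = \frac{7347}{2028} + \frac{100^{2} - 191 \left(-5\right) \left(-4\right) \left(-5\right)}{50097} = 7347 \cdot \frac{1}{2028} + \left(10000 - 191 \cdot 20 \left(-5\right)\right) \frac{1}{50097} = \frac{2449}{676} + \left(10000 - -19100\right) \frac{1}{50097} = \frac{2449}{676} + \left(10000 + 19100\right) \frac{1}{50097} = \frac{2449}{676} + 29100 \cdot \frac{1}{50097} = \frac{2449}{676} + \frac{9700}{16699} = \frac{47453051}{11288524}$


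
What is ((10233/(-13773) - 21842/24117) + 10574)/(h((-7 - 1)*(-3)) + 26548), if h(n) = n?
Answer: 1170582868669/2942082318084 ≈ 0.39788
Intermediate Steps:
((10233/(-13773) - 21842/24117) + 10574)/(h((-7 - 1)*(-3)) + 26548) = ((10233/(-13773) - 21842/24117) + 10574)/((-7 - 1)*(-3) + 26548) = ((10233*(-1/13773) - 21842*1/24117) + 10574)/(-8*(-3) + 26548) = ((-3411/4591 - 21842/24117) + 10574)/(24 + 26548) = (-182539709/110721147 + 10574)/26572 = (1170582868669/110721147)*(1/26572) = 1170582868669/2942082318084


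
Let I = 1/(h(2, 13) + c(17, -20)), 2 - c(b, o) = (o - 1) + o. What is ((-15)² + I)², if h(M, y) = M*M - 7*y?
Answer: 97990201/1936 ≈ 50615.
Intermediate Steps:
c(b, o) = 3 - 2*o (c(b, o) = 2 - ((o - 1) + o) = 2 - ((-1 + o) + o) = 2 - (-1 + 2*o) = 2 + (1 - 2*o) = 3 - 2*o)
h(M, y) = M² - 7*y
I = -1/44 (I = 1/((2² - 7*13) + (3 - 2*(-20))) = 1/((4 - 91) + (3 + 40)) = 1/(-87 + 43) = 1/(-44) = -1/44 ≈ -0.022727)
((-15)² + I)² = ((-15)² - 1/44)² = (225 - 1/44)² = (9899/44)² = 97990201/1936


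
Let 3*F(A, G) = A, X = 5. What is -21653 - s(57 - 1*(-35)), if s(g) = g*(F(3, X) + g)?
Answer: -30209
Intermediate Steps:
F(A, G) = A/3
s(g) = g*(1 + g) (s(g) = g*((⅓)*3 + g) = g*(1 + g))
-21653 - s(57 - 1*(-35)) = -21653 - (57 - 1*(-35))*(1 + (57 - 1*(-35))) = -21653 - (57 + 35)*(1 + (57 + 35)) = -21653 - 92*(1 + 92) = -21653 - 92*93 = -21653 - 1*8556 = -21653 - 8556 = -30209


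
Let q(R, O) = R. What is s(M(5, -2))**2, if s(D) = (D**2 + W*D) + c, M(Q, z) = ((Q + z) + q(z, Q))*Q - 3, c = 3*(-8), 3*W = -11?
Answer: 6724/9 ≈ 747.11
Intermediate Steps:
W = -11/3 (W = (1/3)*(-11) = -11/3 ≈ -3.6667)
c = -24
M(Q, z) = -3 + Q*(Q + 2*z) (M(Q, z) = ((Q + z) + z)*Q - 3 = (Q + 2*z)*Q - 3 = Q*(Q + 2*z) - 3 = -3 + Q*(Q + 2*z))
s(D) = -24 + D**2 - 11*D/3 (s(D) = (D**2 - 11*D/3) - 24 = -24 + D**2 - 11*D/3)
s(M(5, -2))**2 = (-24 + (-3 + 5**2 + 2*5*(-2))**2 - 11*(-3 + 5**2 + 2*5*(-2))/3)**2 = (-24 + (-3 + 25 - 20)**2 - 11*(-3 + 25 - 20)/3)**2 = (-24 + 2**2 - 11/3*2)**2 = (-24 + 4 - 22/3)**2 = (-82/3)**2 = 6724/9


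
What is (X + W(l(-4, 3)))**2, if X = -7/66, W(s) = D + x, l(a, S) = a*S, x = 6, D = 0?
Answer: 151321/4356 ≈ 34.739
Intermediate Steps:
l(a, S) = S*a
W(s) = 6 (W(s) = 0 + 6 = 6)
X = -7/66 (X = -7*1/66 = -7/66 ≈ -0.10606)
(X + W(l(-4, 3)))**2 = (-7/66 + 6)**2 = (389/66)**2 = 151321/4356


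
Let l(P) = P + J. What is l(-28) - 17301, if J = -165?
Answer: -17494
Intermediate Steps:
l(P) = -165 + P (l(P) = P - 165 = -165 + P)
l(-28) - 17301 = (-165 - 28) - 17301 = -193 - 17301 = -17494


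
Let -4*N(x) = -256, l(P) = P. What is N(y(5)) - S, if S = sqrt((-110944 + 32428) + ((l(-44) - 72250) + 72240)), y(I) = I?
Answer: 64 - 9*I*sqrt(970) ≈ 64.0 - 280.3*I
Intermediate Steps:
N(x) = 64 (N(x) = -1/4*(-256) = 64)
S = 9*I*sqrt(970) (S = sqrt((-110944 + 32428) + ((-44 - 72250) + 72240)) = sqrt(-78516 + (-72294 + 72240)) = sqrt(-78516 - 54) = sqrt(-78570) = 9*I*sqrt(970) ≈ 280.3*I)
N(y(5)) - S = 64 - 9*I*sqrt(970)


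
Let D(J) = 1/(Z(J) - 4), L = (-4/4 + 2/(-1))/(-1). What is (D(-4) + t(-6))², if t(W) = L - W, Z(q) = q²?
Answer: 11881/144 ≈ 82.507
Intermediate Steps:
L = 3 (L = (-4*¼ + 2*(-1))*(-1) = (-1 - 2)*(-1) = -3*(-1) = 3)
t(W) = 3 - W
D(J) = 1/(-4 + J²) (D(J) = 1/(J² - 4) = 1/(-4 + J²))
(D(-4) + t(-6))² = (1/(-4 + (-4)²) + (3 - 1*(-6)))² = (1/(-4 + 16) + (3 + 6))² = (1/12 + 9)² = (109/12)² = 11881/144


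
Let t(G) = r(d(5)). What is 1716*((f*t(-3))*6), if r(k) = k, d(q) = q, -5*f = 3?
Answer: -30888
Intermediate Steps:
f = -3/5 (f = -1/5*3 = -3/5 ≈ -0.60000)
t(G) = 5
1716*((f*t(-3))*6) = 1716*(-3/5*5*6) = 1716*(-3*6) = 1716*(-18) = -30888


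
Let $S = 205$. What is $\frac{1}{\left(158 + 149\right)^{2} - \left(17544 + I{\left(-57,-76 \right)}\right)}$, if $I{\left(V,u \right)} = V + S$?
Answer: $\frac{1}{76557} \approx 1.3062 \cdot 10^{-5}$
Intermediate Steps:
$I{\left(V,u \right)} = 205 + V$ ($I{\left(V,u \right)} = V + 205 = 205 + V$)
$\frac{1}{\left(158 + 149\right)^{2} - \left(17544 + I{\left(-57,-76 \right)}\right)} = \frac{1}{\left(158 + 149\right)^{2} - 17692} = \frac{1}{307^{2} - 17692} = \frac{1}{94249 - 17692} = \frac{1}{76557}$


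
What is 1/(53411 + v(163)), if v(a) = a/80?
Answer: 80/4273043 ≈ 1.8722e-5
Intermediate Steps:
v(a) = a/80 (v(a) = a*(1/80) = a/80)
1/(53411 + v(163)) = 1/(53411 + (1/80)*163) = 1/(53411 + 163/80) = 1/(4273043/80) = 80/4273043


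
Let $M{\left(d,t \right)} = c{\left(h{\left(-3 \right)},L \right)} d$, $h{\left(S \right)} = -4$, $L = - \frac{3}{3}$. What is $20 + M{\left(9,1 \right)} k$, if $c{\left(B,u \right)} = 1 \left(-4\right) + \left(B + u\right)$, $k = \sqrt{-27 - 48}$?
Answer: $20 - 405 i \sqrt{3} \approx 20.0 - 701.48 i$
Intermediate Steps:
$k = 5 i \sqrt{3}$ ($k = \sqrt{-75} = 5 i \sqrt{3} \approx 8.6602 i$)
$L = -1$ ($L = \left(-3\right) \frac{1}{3} = -1$)
$c{\left(B,u \right)} = -4 + B + u$ ($c{\left(B,u \right)} = -4 + \left(B + u\right) = -4 + B + u$)
$M{\left(d,t \right)} = - 9 d$ ($M{\left(d,t \right)} = \left(-4 - 4 - 1\right) d = - 9 d$)
$20 + M{\left(9,1 \right)} k = 20 + \left(-9\right) 9 \cdot 5 i \sqrt{3} = 20 - 81 \cdot 5 i \sqrt{3} = 20 - 405 i \sqrt{3}$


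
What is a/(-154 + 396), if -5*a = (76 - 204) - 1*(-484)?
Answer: -178/605 ≈ -0.29421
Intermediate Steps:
a = -356/5 (a = -((76 - 204) - 1*(-484))/5 = -(-128 + 484)/5 = -1/5*356 = -356/5 ≈ -71.200)
a/(-154 + 396) = -356/(5*(-154 + 396)) = -356/5/242 = -356/5*1/242 = -178/605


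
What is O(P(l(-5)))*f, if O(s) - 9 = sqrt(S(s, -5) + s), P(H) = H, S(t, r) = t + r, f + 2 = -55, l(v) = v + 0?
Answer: -513 - 57*I*sqrt(15) ≈ -513.0 - 220.76*I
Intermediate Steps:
l(v) = v
f = -57 (f = -2 - 55 = -57)
S(t, r) = r + t
O(s) = 9 + sqrt(-5 + 2*s) (O(s) = 9 + sqrt((-5 + s) + s) = 9 + sqrt(-5 + 2*s))
O(P(l(-5)))*f = (9 + sqrt(-5 + 2*(-5)))*(-57) = (9 + sqrt(-5 - 10))*(-57) = (9 + sqrt(-15))*(-57) = (9 + I*sqrt(15))*(-57) = -513 - 57*I*sqrt(15)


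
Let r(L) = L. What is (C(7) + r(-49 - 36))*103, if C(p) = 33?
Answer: -5356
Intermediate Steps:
(C(7) + r(-49 - 36))*103 = (33 + (-49 - 36))*103 = (33 - 85)*103 = -52*103 = -5356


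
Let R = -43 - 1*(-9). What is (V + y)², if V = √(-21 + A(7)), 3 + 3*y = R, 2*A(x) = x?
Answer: 2423/18 - 37*I*√70/3 ≈ 134.61 - 103.19*I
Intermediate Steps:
R = -34 (R = -43 + 9 = -34)
A(x) = x/2
y = -37/3 (y = -1 + (⅓)*(-34) = -1 - 34/3 = -37/3 ≈ -12.333)
V = I*√70/2 (V = √(-21 + (½)*7) = √(-21 + 7/2) = √(-35/2) = I*√70/2 ≈ 4.1833*I)
(V + y)² = (I*√70/2 - 37/3)² = (-37/3 + I*√70/2)²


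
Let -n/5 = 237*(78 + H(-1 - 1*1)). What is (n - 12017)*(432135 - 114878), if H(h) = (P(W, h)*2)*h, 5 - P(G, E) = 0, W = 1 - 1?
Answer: -25617550979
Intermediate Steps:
W = 0
P(G, E) = 5 (P(G, E) = 5 - 1*0 = 5 + 0 = 5)
H(h) = 10*h (H(h) = (5*2)*h = 10*h)
n = -68730 (n = -1185*(78 + 10*(-1 - 1*1)) = -1185*(78 + 10*(-1 - 1)) = -1185*(78 + 10*(-2)) = -1185*(78 - 20) = -1185*58 = -5*13746 = -68730)
(n - 12017)*(432135 - 114878) = (-68730 - 12017)*(432135 - 114878) = -80747*317257 = -25617550979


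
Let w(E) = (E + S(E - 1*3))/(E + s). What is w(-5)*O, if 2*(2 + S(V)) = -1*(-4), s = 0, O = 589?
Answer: 589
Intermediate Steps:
S(V) = 0 (S(V) = -2 + (-1*(-4))/2 = -2 + (½)*4 = -2 + 2 = 0)
w(E) = 1 (w(E) = (E + 0)/(E + 0) = E/E = 1)
w(-5)*O = 1*589 = 589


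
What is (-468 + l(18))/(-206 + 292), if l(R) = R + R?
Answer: -216/43 ≈ -5.0233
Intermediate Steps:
l(R) = 2*R
(-468 + l(18))/(-206 + 292) = (-468 + 2*18)/(-206 + 292) = (-468 + 36)/86 = -432*1/86 = -216/43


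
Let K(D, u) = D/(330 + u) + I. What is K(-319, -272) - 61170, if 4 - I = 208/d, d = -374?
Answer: -22877933/374 ≈ -61171.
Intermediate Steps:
I = 852/187 (I = 4 - 208/(-374) = 4 - 208*(-1)/374 = 4 - 1*(-104/187) = 4 + 104/187 = 852/187 ≈ 4.5562)
K(D, u) = 852/187 + D/(330 + u) (K(D, u) = D/(330 + u) + 852/187 = 852/187 + D/(330 + u))
K(-319, -272) - 61170 = (281160 + 187*(-319) + 852*(-272))/(187*(330 - 272)) - 61170 = (1/187)*(281160 - 59653 - 231744)/58 - 61170 = (1/187)*(1/58)*(-10237) - 61170 = -353/374 - 61170 = -22877933/374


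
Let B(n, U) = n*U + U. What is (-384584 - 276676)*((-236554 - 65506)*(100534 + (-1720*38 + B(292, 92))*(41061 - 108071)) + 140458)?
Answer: 514041894424764217320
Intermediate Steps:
B(n, U) = U + U*n (B(n, U) = U*n + U = U + U*n)
(-384584 - 276676)*((-236554 - 65506)*(100534 + (-1720*38 + B(292, 92))*(41061 - 108071)) + 140458) = (-384584 - 276676)*((-236554 - 65506)*(100534 + (-1720*38 + 92*(1 + 292))*(41061 - 108071)) + 140458) = -661260*(-302060*(100534 + (-65360 + 92*293)*(-67010)) + 140458) = -661260*(-302060*(100534 + (-65360 + 26956)*(-67010)) + 140458) = -661260*(-302060*(100534 - 38404*(-67010)) + 140458) = -661260*(-302060*(100534 + 2573452040) + 140458) = -661260*(-302060*2573552574 + 140458) = -661260*(-777367290502440 + 140458) = -661260*(-777367290361982) = 514041894424764217320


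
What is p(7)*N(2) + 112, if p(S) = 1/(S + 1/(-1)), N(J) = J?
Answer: 337/3 ≈ 112.33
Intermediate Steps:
p(S) = 1/(-1 + S) (p(S) = 1/(S - 1) = 1/(-1 + S))
p(7)*N(2) + 112 = 2/(-1 + 7) + 112 = 2/6 + 112 = (⅙)*2 + 112 = ⅓ + 112 = 337/3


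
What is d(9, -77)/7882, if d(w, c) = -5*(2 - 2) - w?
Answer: -9/7882 ≈ -0.0011418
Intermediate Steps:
d(w, c) = -w (d(w, c) = -5*0 - w = 0 - w = -w)
d(9, -77)/7882 = -1*9/7882 = -9*1/7882 = -9/7882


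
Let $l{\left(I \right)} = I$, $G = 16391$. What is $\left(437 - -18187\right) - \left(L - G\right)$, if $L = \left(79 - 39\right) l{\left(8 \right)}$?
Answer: $34695$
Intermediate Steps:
$L = 320$ ($L = \left(79 - 39\right) 8 = 40 \cdot 8 = 320$)
$\left(437 - -18187\right) - \left(L - G\right) = \left(437 - -18187\right) - \left(320 - 16391\right) = \left(437 + 18187\right) - \left(320 - 16391\right) = 18624 - -16071 = 18624 + 16071 = 34695$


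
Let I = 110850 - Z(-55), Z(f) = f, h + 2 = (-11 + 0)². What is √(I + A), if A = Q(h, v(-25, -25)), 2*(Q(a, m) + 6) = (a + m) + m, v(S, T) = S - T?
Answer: √443834/2 ≈ 333.10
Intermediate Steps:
h = 119 (h = -2 + (-11 + 0)² = -2 + (-11)² = -2 + 121 = 119)
Q(a, m) = -6 + m + a/2 (Q(a, m) = -6 + ((a + m) + m)/2 = -6 + (a + 2*m)/2 = -6 + (m + a/2) = -6 + m + a/2)
A = 107/2 (A = -6 + (-25 - 1*(-25)) + (½)*119 = -6 + (-25 + 25) + 119/2 = -6 + 0 + 119/2 = 107/2 ≈ 53.500)
I = 110905 (I = 110850 - 1*(-55) = 110850 + 55 = 110905)
√(I + A) = √(110905 + 107/2) = √(221917/2) = √443834/2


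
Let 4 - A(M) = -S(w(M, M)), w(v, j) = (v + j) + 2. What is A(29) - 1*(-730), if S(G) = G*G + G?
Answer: 4394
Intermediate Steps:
w(v, j) = 2 + j + v (w(v, j) = (j + v) + 2 = 2 + j + v)
S(G) = G + G**2 (S(G) = G**2 + G = G + G**2)
A(M) = 4 + (2 + 2*M)*(3 + 2*M) (A(M) = 4 - (-1)*(2 + M + M)*(1 + (2 + M + M)) = 4 - (-1)*(2 + 2*M)*(1 + (2 + 2*M)) = 4 - (-1)*(2 + 2*M)*(3 + 2*M) = 4 + (2 + 2*M)*(3 + 2*M))
A(29) - 1*(-730) = (10 + 4*29**2 + 10*29) - 1*(-730) = (10 + 4*841 + 290) + 730 = (10 + 3364 + 290) + 730 = 3664 + 730 = 4394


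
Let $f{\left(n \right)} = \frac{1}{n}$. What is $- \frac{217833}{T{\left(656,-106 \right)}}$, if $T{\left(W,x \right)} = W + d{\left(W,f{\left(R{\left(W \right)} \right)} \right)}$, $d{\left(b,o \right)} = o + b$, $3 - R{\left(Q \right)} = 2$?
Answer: $- \frac{217833}{1313} \approx -165.9$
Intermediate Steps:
$R{\left(Q \right)} = 1$ ($R{\left(Q \right)} = 3 - 2 = 1$)
$d{\left(b,o \right)} = b + o$
$T{\left(W,x \right)} = 1 + 2 W$ ($T{\left(W,x \right)} = W + \left(W + 1^{-1}\right) = W + \left(W + 1\right) = W + \left(1 + W\right) = 1 + 2 W$)
$- \frac{217833}{T{\left(656,-106 \right)}} = - \frac{217833}{1 + 2 \cdot 656} = - \frac{217833}{1 + 1312} = - \frac{217833}{1313}$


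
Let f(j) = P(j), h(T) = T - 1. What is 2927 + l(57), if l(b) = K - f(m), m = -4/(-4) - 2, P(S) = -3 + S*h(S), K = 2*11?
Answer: 2950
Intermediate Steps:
K = 22
h(T) = -1 + T
P(S) = -3 + S*(-1 + S)
m = -1 (m = -4*(-¼) - 2 = 1 - 2 = -1)
f(j) = -3 + j*(-1 + j)
l(b) = 23 (l(b) = 22 - (-3 - (-1 - 1)) = 22 - (-3 - 1*(-2)) = 22 - (-3 + 2) = 22 - 1*(-1) = 22 + 1 = 23)
2927 + l(57) = 2927 + 23 = 2950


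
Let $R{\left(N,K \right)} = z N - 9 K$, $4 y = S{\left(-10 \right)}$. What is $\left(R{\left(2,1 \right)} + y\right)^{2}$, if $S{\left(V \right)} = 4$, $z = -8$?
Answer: $576$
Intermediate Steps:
$y = 1$ ($y = \frac{1}{4} \cdot 4 = 1$)
$R{\left(N,K \right)} = - 9 K - 8 N$ ($R{\left(N,K \right)} = - 8 N - 9 K = - 9 K - 8 N$)
$\left(R{\left(2,1 \right)} + y\right)^{2} = \left(\left(\left(-9\right) 1 - 16\right) + 1\right)^{2} = \left(\left(-9 - 16\right) + 1\right)^{2} = \left(-25 + 1\right)^{2} = \left(-24\right)^{2} = 576$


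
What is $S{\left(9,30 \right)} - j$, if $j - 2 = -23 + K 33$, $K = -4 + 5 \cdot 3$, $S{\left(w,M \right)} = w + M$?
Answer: $-303$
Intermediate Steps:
$S{\left(w,M \right)} = M + w$
$K = 11$ ($K = -4 + 15 = 11$)
$j = 342$ ($j = 2 + \left(-23 + 11 \cdot 33\right) = 2 + \left(-23 + 363\right) = 2 + 340 = 342$)
$S{\left(9,30 \right)} - j = \left(30 + 9\right) - 342 = 39 - 342 = -303$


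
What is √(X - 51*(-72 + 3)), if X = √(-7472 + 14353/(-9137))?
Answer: √(293782902111 + 9137*I*√623929337329)/9137 ≈ 59.326 + 0.7286*I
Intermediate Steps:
X = I*√623929337329/9137 (X = √(-7472 + 14353*(-1/9137)) = √(-7472 - 14353/9137) = √(-68286017/9137) = I*√623929337329/9137 ≈ 86.45*I)
√(X - 51*(-72 + 3)) = √(I*√623929337329/9137 - 51*(-72 + 3)) = √(I*√623929337329/9137 - 51*(-69)) = √(I*√623929337329/9137 + 3519) = √(3519 + I*√623929337329/9137)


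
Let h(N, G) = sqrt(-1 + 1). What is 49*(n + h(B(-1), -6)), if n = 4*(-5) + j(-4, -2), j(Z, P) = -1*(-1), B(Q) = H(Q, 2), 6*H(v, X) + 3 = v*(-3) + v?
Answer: -931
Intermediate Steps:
H(v, X) = -1/2 - v/3 (H(v, X) = -1/2 + (v*(-3) + v)/6 = -1/2 + (-3*v + v)/6 = -1/2 + (-2*v)/6 = -1/2 - v/3)
B(Q) = -1/2 - Q/3
j(Z, P) = 1
h(N, G) = 0 (h(N, G) = sqrt(0) = 0)
n = -19 (n = 4*(-5) + 1 = -20 + 1 = -19)
49*(n + h(B(-1), -6)) = 49*(-19 + 0) = 49*(-19) = -931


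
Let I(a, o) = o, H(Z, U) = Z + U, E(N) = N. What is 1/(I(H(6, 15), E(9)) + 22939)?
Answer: 1/22948 ≈ 4.3577e-5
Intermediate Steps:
H(Z, U) = U + Z
1/(I(H(6, 15), E(9)) + 22939) = 1/(9 + 22939) = 1/22948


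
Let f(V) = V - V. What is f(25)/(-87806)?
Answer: 0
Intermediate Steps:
f(V) = 0
f(25)/(-87806) = 0/(-87806) = 0*(-1/87806) = 0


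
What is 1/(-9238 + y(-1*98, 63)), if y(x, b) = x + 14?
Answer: -1/9322 ≈ -0.00010727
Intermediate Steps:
y(x, b) = 14 + x
1/(-9238 + y(-1*98, 63)) = 1/(-9238 + (14 - 1*98)) = 1/(-9238 + (14 - 98)) = 1/(-9238 - 84) = 1/(-9322) = -1/9322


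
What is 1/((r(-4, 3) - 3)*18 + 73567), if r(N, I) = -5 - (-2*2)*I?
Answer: 1/73639 ≈ 1.3580e-5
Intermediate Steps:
r(N, I) = -5 + 4*I (r(N, I) = -5 - (-4)*I = -5 + 4*I)
1/((r(-4, 3) - 3)*18 + 73567) = 1/(((-5 + 4*3) - 3)*18 + 73567) = 1/(((-5 + 12) - 3)*18 + 73567) = 1/((7 - 3)*18 + 73567) = 1/(4*18 + 73567) = 1/(72 + 73567) = 1/73639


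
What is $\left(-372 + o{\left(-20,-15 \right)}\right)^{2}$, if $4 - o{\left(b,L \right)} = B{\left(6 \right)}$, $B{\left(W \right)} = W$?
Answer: $139876$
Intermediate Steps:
$o{\left(b,L \right)} = -2$ ($o{\left(b,L \right)} = 4 - 6 = -2$)
$\left(-372 + o{\left(-20,-15 \right)}\right)^{2} = \left(-372 - 2\right)^{2} = \left(-374\right)^{2} = 139876$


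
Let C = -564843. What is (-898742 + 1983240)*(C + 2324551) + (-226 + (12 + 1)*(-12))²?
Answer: 1908399952508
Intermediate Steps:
(-898742 + 1983240)*(C + 2324551) + (-226 + (12 + 1)*(-12))² = (-898742 + 1983240)*(-564843 + 2324551) + (-226 + (12 + 1)*(-12))² = 1084498*1759708 + (-226 + 13*(-12))² = 1908399806584 + (-226 - 156)² = 1908399806584 + (-382)² = 1908399806584 + 145924 = 1908399952508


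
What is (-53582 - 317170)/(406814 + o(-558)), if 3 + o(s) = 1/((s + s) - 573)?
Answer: -313100064/343551889 ≈ -0.91136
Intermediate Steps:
o(s) = -3 + 1/(-573 + 2*s) (o(s) = -3 + 1/((s + s) - 573) = -3 + 1/(2*s - 573) = -3 + 1/(-573 + 2*s))
(-53582 - 317170)/(406814 + o(-558)) = (-53582 - 317170)/(406814 + 2*(860 - 3*(-558))/(-573 + 2*(-558))) = -370752/(406814 + 2*(860 + 1674)/(-573 - 1116)) = -370752/(406814 + 2*2534/(-1689)) = -370752/(406814 + 2*(-1/1689)*2534) = -370752/(406814 - 5068/1689) = -370752/687103778/1689 = -370752*1689/687103778 = -313100064/343551889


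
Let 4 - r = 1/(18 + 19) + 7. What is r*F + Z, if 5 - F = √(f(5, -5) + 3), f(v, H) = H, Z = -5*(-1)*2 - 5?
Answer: -375/37 + 112*I*√2/37 ≈ -10.135 + 4.2809*I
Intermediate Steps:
r = -112/37 (r = 4 - (1/(18 + 19) + 7) = 4 - (1/37 + 7) = 4 - 1*260/37 = 4 - 260/37 = -112/37 ≈ -3.0270)
Z = 5 (Z = 5*2 - 5 = 10 - 5 = 5)
F = 5 - I*√2 (F = 5 - √(-5 + 3) = 5 - √(-2) = 5 - I*√2 ≈ 5.0 - 1.4142*I)
r*F + Z = -112*(5 - I*√2)/37 + 5 = (-560/37 + 112*I*√2/37) + 5 = -375/37 + 112*I*√2/37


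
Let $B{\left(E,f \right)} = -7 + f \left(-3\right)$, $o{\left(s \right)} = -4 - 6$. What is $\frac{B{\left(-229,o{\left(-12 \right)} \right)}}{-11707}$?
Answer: $- \frac{1}{509} \approx -0.0019646$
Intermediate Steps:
$o{\left(s \right)} = -10$
$B{\left(E,f \right)} = -7 - 3 f$
$\frac{B{\left(-229,o{\left(-12 \right)} \right)}}{-11707} = \frac{-7 - -30}{-11707} = \left(-7 + 30\right) \left(- \frac{1}{11707}\right) = 23 \left(- \frac{1}{11707}\right) = - \frac{1}{509}$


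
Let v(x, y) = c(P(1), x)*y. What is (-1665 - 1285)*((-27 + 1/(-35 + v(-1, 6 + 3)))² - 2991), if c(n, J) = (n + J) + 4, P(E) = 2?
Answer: 13377601/2 ≈ 6.6888e+6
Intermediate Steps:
c(n, J) = 4 + J + n (c(n, J) = (J + n) + 4 = 4 + J + n)
v(x, y) = y*(6 + x) (v(x, y) = (4 + x + 2)*y = (6 + x)*y = y*(6 + x))
(-1665 - 1285)*((-27 + 1/(-35 + v(-1, 6 + 3)))² - 2991) = (-1665 - 1285)*((-27 + 1/(-35 + (6 + 3)*(6 - 1)))² - 2991) = -2950*((-27 + 1/(-35 + 9*5))² - 2991) = -2950*((-27 + 1/(-35 + 45))² - 2991) = -2950*((-27 + 1/10)² - 2991) = -2950*((-27 + ⅒)² - 2991) = -2950*((-269/10)² - 2991) = -2950*(72361/100 - 2991) = -2950*(-226739/100) = 13377601/2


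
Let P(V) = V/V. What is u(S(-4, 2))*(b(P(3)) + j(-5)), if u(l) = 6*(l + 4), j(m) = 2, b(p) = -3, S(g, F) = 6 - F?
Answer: -48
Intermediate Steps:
P(V) = 1
u(l) = 24 + 6*l (u(l) = 6*(4 + l) = 24 + 6*l)
u(S(-4, 2))*(b(P(3)) + j(-5)) = (24 + 6*(6 - 1*2))*(-3 + 2) = (24 + 6*(6 - 2))*(-1) = (24 + 6*4)*(-1) = (24 + 24)*(-1) = 48*(-1) = -48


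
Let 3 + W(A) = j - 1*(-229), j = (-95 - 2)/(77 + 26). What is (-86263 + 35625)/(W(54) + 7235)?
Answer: -2607857/384193 ≈ -6.7879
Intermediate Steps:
j = -97/103 ≈ -0.94175
W(A) = 23181/103 (W(A) = -3 + (-97/103 - 1*(-229)) = -3 + (-97/103 + 229) = -3 + 23490/103 = 23181/103)
(-86263 + 35625)/(W(54) + 7235) = (-86263 + 35625)/(23181/103 + 7235) = -50638/768386/103 = -50638*103/768386 = -2607857/384193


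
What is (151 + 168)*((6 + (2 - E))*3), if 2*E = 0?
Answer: 7656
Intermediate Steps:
E = 0 (E = (½)*0 = 0)
(151 + 168)*((6 + (2 - E))*3) = (151 + 168)*((6 + (2 - 1*0))*3) = 319*((6 + (2 + 0))*3) = 319*((6 + 2)*3) = 319*(8*3) = 319*24 = 7656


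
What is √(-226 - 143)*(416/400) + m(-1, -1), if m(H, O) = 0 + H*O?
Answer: 1 + 78*I*√41/25 ≈ 1.0 + 19.978*I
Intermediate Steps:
m(H, O) = H*O
√(-226 - 143)*(416/400) + m(-1, -1) = √(-226 - 143)*(416/400) - 1*(-1) = √(-369)*(416*(1/400)) + 1 = (3*I*√41)*(26/25) + 1 = 78*I*√41/25 + 1 = 1 + 78*I*√41/25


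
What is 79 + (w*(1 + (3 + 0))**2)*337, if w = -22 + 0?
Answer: -118545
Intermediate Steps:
w = -22
79 + (w*(1 + (3 + 0))**2)*337 = 79 - 22*(1 + (3 + 0))**2*337 = 79 - 22*(1 + 3)**2*337 = 79 - 22*4**2*337 = 79 - 22*16*337 = 79 - 352*337 = 79 - 118624 = -118545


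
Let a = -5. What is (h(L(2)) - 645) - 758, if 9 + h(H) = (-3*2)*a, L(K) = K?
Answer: -1382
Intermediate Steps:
h(H) = 21 (h(H) = -9 - 3*2*(-5) = -9 - 6*(-5) = -9 + 30 = 21)
(h(L(2)) - 645) - 758 = (21 - 645) - 758 = -624 - 758 = -1382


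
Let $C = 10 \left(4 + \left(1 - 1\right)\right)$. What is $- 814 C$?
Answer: $-32560$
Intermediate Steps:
$C = 40$ ($C = 10 \left(4 + \left(1 - 1\right)\right) = 10 \left(4 + 0\right) = 10 \cdot 4 = 40$)
$- 814 C = \left(-814\right) 40 = -32560$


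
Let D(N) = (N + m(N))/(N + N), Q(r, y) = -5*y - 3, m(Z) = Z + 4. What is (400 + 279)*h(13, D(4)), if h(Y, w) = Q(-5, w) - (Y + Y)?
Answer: -49567/2 ≈ -24784.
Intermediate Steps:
m(Z) = 4 + Z
Q(r, y) = -3 - 5*y
D(N) = (4 + 2*N)/(2*N) (D(N) = (N + (4 + N))/(N + N) = (4 + 2*N)/((2*N)) = (4 + 2*N)*(1/(2*N)) = (4 + 2*N)/(2*N))
h(Y, w) = -3 - 5*w - 2*Y (h(Y, w) = (-3 - 5*w) - (Y + Y) = (-3 - 5*w) - 2*Y = -3 - 5*w - 2*Y)
(400 + 279)*h(13, D(4)) = (400 + 279)*(-3 - 5*(2 + 4)/4 - 2*13) = 679*(-3 - 5*6/4 - 26) = 679*(-3 - 5*3/2 - 26) = 679*(-3 - 15/2 - 26) = 679*(-73/2) = -49567/2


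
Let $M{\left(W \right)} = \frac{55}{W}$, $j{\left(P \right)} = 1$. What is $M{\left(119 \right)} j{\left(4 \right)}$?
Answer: $\frac{55}{119} \approx 0.46218$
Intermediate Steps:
$M{\left(119 \right)} j{\left(4 \right)} = \frac{55}{119} \cdot 1 = \frac{55}{119}$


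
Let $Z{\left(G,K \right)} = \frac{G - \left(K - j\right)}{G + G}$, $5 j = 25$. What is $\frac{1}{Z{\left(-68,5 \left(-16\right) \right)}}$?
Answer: $-8$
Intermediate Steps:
$j = 5$ ($j = \frac{1}{5} \cdot 25 = 5$)
$Z{\left(G,K \right)} = \frac{5 + G - K}{2 G}$ ($Z{\left(G,K \right)} = \frac{G - \left(-5 + K\right)}{G + G} = \frac{5 + G - K}{2 G}$)
$\frac{1}{Z{\left(-68,5 \left(-16\right) \right)}} = \frac{1}{\frac{1}{2} \frac{1}{-68} \left(5 - 68 - 5 \left(-16\right)\right)} = \frac{1}{\frac{1}{2} \left(- \frac{1}{68}\right) \left(5 - 68 - -80\right)} = \frac{1}{\frac{1}{2} \left(- \frac{1}{68}\right) \left(5 - 68 + 80\right)} = \frac{1}{\frac{1}{2} \left(- \frac{1}{68}\right) 17} = \frac{1}{- \frac{1}{8}} = -8$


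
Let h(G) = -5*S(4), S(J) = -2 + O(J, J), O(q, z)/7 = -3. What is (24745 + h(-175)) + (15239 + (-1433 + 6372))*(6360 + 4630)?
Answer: 221781080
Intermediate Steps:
O(q, z) = -21 (O(q, z) = 7*(-3) = -21)
S(J) = -23 (S(J) = -2 - 21 = -23)
h(G) = 115 (h(G) = -5*(-23) = 115)
(24745 + h(-175)) + (15239 + (-1433 + 6372))*(6360 + 4630) = (24745 + 115) + (15239 + (-1433 + 6372))*(6360 + 4630) = 24860 + (15239 + 4939)*10990 = 24860 + 20178*10990 = 24860 + 221756220 = 221781080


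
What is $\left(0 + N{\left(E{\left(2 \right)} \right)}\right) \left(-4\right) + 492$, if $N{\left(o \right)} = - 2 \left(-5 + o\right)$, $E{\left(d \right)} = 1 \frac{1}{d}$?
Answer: $456$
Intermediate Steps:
$E{\left(d \right)} = \frac{1}{d}$
$N{\left(o \right)} = 10 - 2 o$
$\left(0 + N{\left(E{\left(2 \right)} \right)}\right) \left(-4\right) + 492 = \left(0 + \left(10 - \frac{2}{2}\right)\right) \left(-4\right) + 492 = \left(0 + \left(10 - 1\right)\right) \left(-4\right) + 492 = \left(0 + 9\right) \left(-4\right) + 492 = 9 \left(-4\right) + 492 = -36 + 492 = 456$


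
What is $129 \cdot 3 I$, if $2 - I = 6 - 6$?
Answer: $774$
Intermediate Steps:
$I = 2$ ($I = 2 - \left(6 - 6\right) = 2 - 0 = 2 + 0 = 2$)
$129 \cdot 3 I = 129 \cdot 3 \cdot 2 = 129 \cdot 6 = 774$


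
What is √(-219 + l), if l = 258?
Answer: √39 ≈ 6.2450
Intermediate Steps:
√(-219 + l) = √(-219 + 258) = √39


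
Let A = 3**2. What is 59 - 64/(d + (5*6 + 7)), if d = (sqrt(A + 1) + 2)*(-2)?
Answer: 59779/1049 - 128*sqrt(10)/1049 ≈ 56.601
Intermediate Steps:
A = 9
d = -4 - 2*sqrt(10) (d = (sqrt(9 + 1) + 2)*(-2) = (sqrt(10) + 2)*(-2) = (2 + sqrt(10))*(-2) = -4 - 2*sqrt(10) ≈ -10.325)
59 - 64/(d + (5*6 + 7)) = 59 - 64/((-4 - 2*sqrt(10)) + (5*6 + 7)) = 59 - 64/((-4 - 2*sqrt(10)) + (30 + 7)) = 59 - 64/((-4 - 2*sqrt(10)) + 37) = 59 - 64/(33 - 2*sqrt(10))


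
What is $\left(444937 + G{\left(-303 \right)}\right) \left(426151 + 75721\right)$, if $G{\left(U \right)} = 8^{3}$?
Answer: $223558380528$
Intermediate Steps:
$G{\left(U \right)} = 512$
$\left(444937 + G{\left(-303 \right)}\right) \left(426151 + 75721\right) = \left(444937 + 512\right) \left(426151 + 75721\right) = 445449 \cdot 501872 = 223558380528$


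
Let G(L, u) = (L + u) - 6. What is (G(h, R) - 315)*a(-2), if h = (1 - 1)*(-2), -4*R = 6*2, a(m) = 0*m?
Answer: 0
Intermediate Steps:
a(m) = 0
R = -3 (R = -3*2/2 = -¼*12 = -3)
h = 0 (h = 0*(-2) = 0)
G(L, u) = -6 + L + u
(G(h, R) - 315)*a(-2) = ((-6 + 0 - 3) - 315)*0 = (-9 - 315)*0 = -324*0 = 0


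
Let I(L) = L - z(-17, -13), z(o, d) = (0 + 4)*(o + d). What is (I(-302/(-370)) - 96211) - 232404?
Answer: -60771424/185 ≈ -3.2849e+5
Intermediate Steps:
z(o, d) = 4*d + 4*o (z(o, d) = 4*(d + o) = 4*d + 4*o)
I(L) = 120 + L (I(L) = L - (4*(-13) + 4*(-17)) = L - (-52 - 68) = L - 1*(-120) = L + 120 = 120 + L)
(I(-302/(-370)) - 96211) - 232404 = ((120 - 302/(-370)) - 96211) - 232404 = ((120 - 302*(-1/370)) - 96211) - 232404 = ((120 + 151/185) - 96211) - 232404 = (22351/185 - 96211) - 232404 = -17776684/185 - 232404 = -60771424/185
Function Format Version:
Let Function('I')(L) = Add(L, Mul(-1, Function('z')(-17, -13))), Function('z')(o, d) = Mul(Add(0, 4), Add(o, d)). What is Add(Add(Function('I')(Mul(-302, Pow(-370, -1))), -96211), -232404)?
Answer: Rational(-60771424, 185) ≈ -3.2849e+5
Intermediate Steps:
Function('z')(o, d) = Add(Mul(4, d), Mul(4, o)) (Function('z')(o, d) = Mul(4, Add(d, o)) = Add(Mul(4, d), Mul(4, o)))
Function('I')(L) = Add(120, L) (Function('I')(L) = Add(L, Mul(-1, Add(Mul(4, -13), Mul(4, -17)))) = Add(L, Mul(-1, Add(-52, -68))) = Add(L, Mul(-1, -120)) = Add(L, 120) = Add(120, L))
Add(Add(Function('I')(Mul(-302, Pow(-370, -1))), -96211), -232404) = Add(Add(Add(120, Mul(-302, Pow(-370, -1))), -96211), -232404) = Add(Add(Add(120, Mul(-302, Rational(-1, 370))), -96211), -232404) = Add(Add(Add(120, Rational(151, 185)), -96211), -232404) = Add(Add(Rational(22351, 185), -96211), -232404) = Add(Rational(-17776684, 185), -232404) = Rational(-60771424, 185)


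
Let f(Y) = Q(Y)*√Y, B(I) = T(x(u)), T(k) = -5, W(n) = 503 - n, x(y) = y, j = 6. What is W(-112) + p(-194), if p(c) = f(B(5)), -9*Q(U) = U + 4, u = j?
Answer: 615 + I*√5/9 ≈ 615.0 + 0.24845*I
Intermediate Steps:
u = 6
Q(U) = -4/9 - U/9 (Q(U) = -(U + 4)/9 = -(4 + U)/9 = -4/9 - U/9)
B(I) = -5
f(Y) = √Y*(-4/9 - Y/9) (f(Y) = (-4/9 - Y/9)*√Y = √Y*(-4/9 - Y/9))
p(c) = I*√5/9 (p(c) = √(-5)*(-4 - 1*(-5))/9 = (I*√5)*(-4 + 5)/9 = (⅑)*(I*√5)*1 = I*√5/9)
W(-112) + p(-194) = (503 - 1*(-112)) + I*√5/9 = (503 + 112) + I*√5/9 = 615 + I*√5/9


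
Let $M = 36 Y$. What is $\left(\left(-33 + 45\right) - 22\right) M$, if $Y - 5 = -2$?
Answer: $-1080$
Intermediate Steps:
$Y = 3$ ($Y = 5 - 2 = 3$)
$M = 108$ ($M = 36 \cdot 3 = 108$)
$\left(\left(-33 + 45\right) - 22\right) M = \left(\left(-33 + 45\right) - 22\right) 108 = \left(12 - 22\right) 108 = \left(-10\right) 108 = -1080$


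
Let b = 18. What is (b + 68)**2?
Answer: 7396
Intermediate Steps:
(b + 68)**2 = (18 + 68)**2 = 86**2 = 7396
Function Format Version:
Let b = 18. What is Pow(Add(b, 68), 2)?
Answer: 7396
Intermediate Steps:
Pow(Add(b, 68), 2) = Pow(Add(18, 68), 2) = Pow(86, 2) = 7396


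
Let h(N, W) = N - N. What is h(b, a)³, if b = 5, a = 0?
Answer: 0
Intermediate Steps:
h(N, W) = 0
h(b, a)³ = 0³ = 0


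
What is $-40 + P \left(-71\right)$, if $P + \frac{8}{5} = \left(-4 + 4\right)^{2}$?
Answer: $\frac{368}{5} \approx 73.6$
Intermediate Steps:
$P = - \frac{8}{5}$ ($P = - \frac{8}{5} + \left(-4 + 4\right)^{2} = - \frac{8}{5} + 0^{2} = - \frac{8}{5} + 0 = - \frac{8}{5} \approx -1.6$)
$-40 + P \left(-71\right) = -40 - - \frac{568}{5} = -40 + \frac{568}{5} = \frac{368}{5}$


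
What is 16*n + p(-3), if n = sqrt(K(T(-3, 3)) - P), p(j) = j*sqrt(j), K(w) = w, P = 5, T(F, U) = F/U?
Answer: I*(-3*sqrt(3) + 16*sqrt(6)) ≈ 33.996*I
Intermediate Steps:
p(j) = j**(3/2)
n = I*sqrt(6) (n = sqrt(-3/3 - 1*5) = sqrt(-3*1/3 - 5) = sqrt(-1 - 5) = sqrt(-6) = I*sqrt(6) ≈ 2.4495*I)
16*n + p(-3) = 16*(I*sqrt(6)) + (-3)**(3/2) = 16*I*sqrt(6) - 3*I*sqrt(3) = -3*I*sqrt(3) + 16*I*sqrt(6)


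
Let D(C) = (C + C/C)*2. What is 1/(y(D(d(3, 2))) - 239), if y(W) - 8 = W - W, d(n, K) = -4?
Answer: -1/231 ≈ -0.0043290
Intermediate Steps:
D(C) = 2 + 2*C (D(C) = (C + 1)*2 = (1 + C)*2 = 2 + 2*C)
y(W) = 8 (y(W) = 8 + (W - W) = 8 + 0 = 8)
1/(y(D(d(3, 2))) - 239) = 1/(8 - 239) = 1/(-231) = -1/231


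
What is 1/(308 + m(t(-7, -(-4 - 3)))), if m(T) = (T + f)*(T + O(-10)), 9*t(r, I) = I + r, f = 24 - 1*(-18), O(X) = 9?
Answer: 1/686 ≈ 0.0014577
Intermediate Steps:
f = 42 (f = 24 + 18 = 42)
t(r, I) = I/9 + r/9 (t(r, I) = (I + r)/9 = I/9 + r/9)
m(T) = (9 + T)*(42 + T) (m(T) = (T + 42)*(T + 9) = (42 + T)*(9 + T) = (9 + T)*(42 + T))
1/(308 + m(t(-7, -(-4 - 3)))) = 1/(308 + (378 + ((-(-4 - 3))/9 + (1/9)*(-7))**2 + 51*((-(-4 - 3))/9 + (1/9)*(-7)))) = 1/(308 + (378 + ((-1*(-7))/9 - 7/9)**2 + 51*((-1*(-7))/9 - 7/9))) = 1/(308 + (378 + ((1/9)*7 - 7/9)**2 + 51*((1/9)*7 - 7/9))) = 1/(308 + (378 + (7/9 - 7/9)**2 + 51*(7/9 - 7/9))) = 1/(308 + (378 + 0**2 + 51*0)) = 1/(308 + (378 + 0 + 0)) = 1/(308 + 378) = 1/686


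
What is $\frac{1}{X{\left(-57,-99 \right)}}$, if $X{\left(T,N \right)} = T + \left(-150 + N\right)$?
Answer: $- \frac{1}{306} \approx -0.003268$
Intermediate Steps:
$X{\left(T,N \right)} = -150 + N + T$
$\frac{1}{X{\left(-57,-99 \right)}} = \frac{1}{-150 - 99 - 57} = \frac{1}{-306} = - \frac{1}{306}$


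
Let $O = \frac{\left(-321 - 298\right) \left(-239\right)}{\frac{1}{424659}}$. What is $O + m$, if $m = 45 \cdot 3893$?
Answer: $62824652304$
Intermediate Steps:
$m = 175185$
$O = 62824477119$ ($O = \left(-619\right) \left(-239\right) \frac{1}{\frac{1}{424659}} = 147941 \cdot 424659 = 62824477119$)
$O + m = 62824477119 + 175185 = 62824652304$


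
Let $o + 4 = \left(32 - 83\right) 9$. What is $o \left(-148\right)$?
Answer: $68524$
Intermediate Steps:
$o = -463$ ($o = -4 + \left(32 - 83\right) 9 = -4 - 459 = -463$)
$o \left(-148\right) = \left(-463\right) \left(-148\right) = 68524$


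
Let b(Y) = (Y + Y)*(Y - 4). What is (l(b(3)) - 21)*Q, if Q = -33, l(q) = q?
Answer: 891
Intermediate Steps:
b(Y) = 2*Y*(-4 + Y) (b(Y) = (2*Y)*(-4 + Y) = 2*Y*(-4 + Y))
(l(b(3)) - 21)*Q = (2*3*(-4 + 3) - 21)*(-33) = (2*3*(-1) - 21)*(-33) = (-6 - 21)*(-33) = -27*(-33) = 891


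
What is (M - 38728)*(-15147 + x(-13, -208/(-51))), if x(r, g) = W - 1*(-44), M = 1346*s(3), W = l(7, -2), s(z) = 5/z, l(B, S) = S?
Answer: 551100890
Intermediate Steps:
W = -2
M = 6730/3 (M = 1346*(5/3) = 6730/3 ≈ 2243.3)
x(r, g) = 42 (x(r, g) = -2 - 1*(-44) = -2 + 44 = 42)
(M - 38728)*(-15147 + x(-13, -208/(-51))) = (6730/3 - 38728)*(-15147 + 42) = -109454/3*(-15105) = 551100890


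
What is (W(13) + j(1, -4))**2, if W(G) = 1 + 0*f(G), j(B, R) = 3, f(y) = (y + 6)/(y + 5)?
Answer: 16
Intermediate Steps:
f(y) = (6 + y)/(5 + y)
W(G) = 1 (W(G) = 1 + 0*((6 + G)/(5 + G)) = 1 + 0 = 1)
(W(13) + j(1, -4))**2 = (1 + 3)**2 = 4**2 = 16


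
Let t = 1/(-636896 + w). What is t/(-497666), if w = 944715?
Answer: -1/153191050454 ≈ -6.5278e-12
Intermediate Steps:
t = 1/307819 (t = 1/(-636896 + 944715) = 1/307819 ≈ 3.2487e-6)
t/(-497666) = (1/307819)/(-497666) = (1/307819)*(-1/497666) = -1/153191050454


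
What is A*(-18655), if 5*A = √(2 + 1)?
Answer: -3731*√3 ≈ -6462.3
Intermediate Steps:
A = √3/5 (A = √(2 + 1)/5 = √3/5 ≈ 0.34641)
A*(-18655) = (√3/5)*(-18655) = -3731*√3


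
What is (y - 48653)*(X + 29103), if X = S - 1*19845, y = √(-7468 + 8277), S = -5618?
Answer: -177096920 + 3640*√809 ≈ -1.7699e+8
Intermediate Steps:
y = √809 ≈ 28.443
X = -25463 (X = -5618 - 1*19845 = -5618 - 19845 = -25463)
(y - 48653)*(X + 29103) = (√809 - 48653)*(-25463 + 29103) = (-48653 + √809)*3640 = -177096920 + 3640*√809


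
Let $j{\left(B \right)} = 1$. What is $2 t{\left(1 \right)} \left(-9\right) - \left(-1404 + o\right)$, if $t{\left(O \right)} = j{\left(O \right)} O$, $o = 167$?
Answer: $1219$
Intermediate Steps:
$t{\left(O \right)} = O$ ($t{\left(O \right)} = 1 O = O$)
$2 t{\left(1 \right)} \left(-9\right) - \left(-1404 + o\right) = 2 \cdot 1 \left(-9\right) - \left(-1404 + 167\right) = 2 \left(-9\right) - -1237 = -18 + 1237 = 1219$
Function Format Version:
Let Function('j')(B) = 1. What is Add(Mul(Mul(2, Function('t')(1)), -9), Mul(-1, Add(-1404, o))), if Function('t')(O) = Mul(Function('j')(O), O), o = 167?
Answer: 1219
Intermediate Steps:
Function('t')(O) = O (Function('t')(O) = Mul(1, O) = O)
Add(Mul(Mul(2, Function('t')(1)), -9), Mul(-1, Add(-1404, o))) = Add(Mul(Mul(2, 1), -9), Mul(-1, Add(-1404, 167))) = Add(Mul(2, -9), Mul(-1, -1237)) = Add(-18, 1237) = 1219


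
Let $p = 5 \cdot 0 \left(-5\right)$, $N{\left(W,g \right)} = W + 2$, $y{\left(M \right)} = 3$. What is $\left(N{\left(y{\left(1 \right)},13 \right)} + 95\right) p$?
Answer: $0$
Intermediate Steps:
$N{\left(W,g \right)} = 2 + W$
$p = 0$ ($p = 0 \left(-5\right) = 0$)
$\left(N{\left(y{\left(1 \right)},13 \right)} + 95\right) p = \left(\left(2 + 3\right) + 95\right) 0 = \left(5 + 95\right) 0 = 100 \cdot 0 = 0$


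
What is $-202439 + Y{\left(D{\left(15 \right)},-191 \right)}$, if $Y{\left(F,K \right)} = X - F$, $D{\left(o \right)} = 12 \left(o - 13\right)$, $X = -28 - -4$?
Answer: $-202487$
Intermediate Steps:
$X = -24$ ($X = -28 + 4 = -24$)
$D{\left(o \right)} = -156 + 12 o$ ($D{\left(o \right)} = 12 \left(-13 + o\right) = -156 + 12 o$)
$Y{\left(F,K \right)} = -24 - F$
$-202439 + Y{\left(D{\left(15 \right)},-191 \right)} = -202439 - \left(-132 + 180\right) = -202439 - 48 = -202487$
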